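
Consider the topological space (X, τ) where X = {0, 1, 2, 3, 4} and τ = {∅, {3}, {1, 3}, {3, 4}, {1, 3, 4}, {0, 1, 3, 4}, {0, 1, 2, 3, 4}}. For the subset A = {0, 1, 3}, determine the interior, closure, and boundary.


int(A) = {1, 3}, cl(A) = {0, 1, 2, 3, 4}, ∂A = {0, 2, 4}.

Closed sets in (X, τ) are complements of opens:
  closed(X, τ) = {∅, {2}, {0, 2}, {0, 1, 2}, {0, 2, 4}, {0, 1, 2, 4}, {0, 1, 2, 3, 4}}.
int(A) = ⋃ {U ∈ τ : U ⊆ A}. Opens contained in A: ∅, {3}, {1, 3}.
Taking the union of these: int(A) = {1, 3}.
cl(A) = ⋂ {C closed : A ⊆ C}. Closed sets containing A: {0, 1, 2, 3, 4}.
Intersecting these: cl(A) = {0, 1, 2, 3, 4}.
∂A = cl(A) ∖ int(A) = {0, 1, 2, 3, 4} ∖ {1, 3} = {0, 2, 4}.


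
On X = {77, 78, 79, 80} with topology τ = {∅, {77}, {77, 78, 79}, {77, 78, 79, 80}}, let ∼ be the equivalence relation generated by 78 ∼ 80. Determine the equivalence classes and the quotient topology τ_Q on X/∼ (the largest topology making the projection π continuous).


X/∼ = {[77], [78=80], [79]}; |τ_Q| = 3.

Equivalence classes: [77], [78=80], [79].
Quotient map π: X → X/∼ sends 77 ↦ [77], 78 ↦ [78=80], 79 ↦ [79], 80 ↦ [78=80].
For each subset V ⊆ X/∼, compute π^{-1}(V) ⊆ X and check whether π^{-1}(V) ∈ τ. V is open in τ_Q iff π^{-1}(V) ∈ τ.
  V = {}: π^{-1}(V) = ∅ ∈ τ ✓.
  V = {[77]}: π^{-1}(V) = {77} ∈ τ ✓.
  V = {[78=80]}: π^{-1}(V) = {78, 80} ∉ τ ✗.
  V = {[77], [78=80]}: π^{-1}(V) = {77, 78, 80} ∉ τ ✗.
  V = {[79]}: π^{-1}(V) = {79} ∉ τ ✗.
  V = {[77], [79]}: π^{-1}(V) = {77, 79} ∉ τ ✗.
  V = {[78=80], [79]}: π^{-1}(V) = {78, 79, 80} ∉ τ ✗.
  V = {[77], [78=80], [79]}: π^{-1}(V) = {77, 78, 79, 80} ∈ τ ✓.
Open sets in the quotient: τ_Q = {{}, {[77]}, {[77], [78=80], [79]}} (3 elements).


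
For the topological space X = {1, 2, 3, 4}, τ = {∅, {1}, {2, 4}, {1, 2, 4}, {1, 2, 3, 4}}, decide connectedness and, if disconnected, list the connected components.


(X, τ) is connected.

Find clopen sets (U ∈ τ with X ∖ U ∈ τ):
  U = ∅, X ∖ U = {1, 2, 3, 4} — both open, so U is clopen.
  U = {1, 2, 3, 4}, X ∖ U = ∅ — both open, so U is clopen.
Only trivial clopens (∅ and X) exist, so (X, τ) is connected.
Compute connected components by grouping points that agree on all clopens:
  component: {1, 2, 3, 4}


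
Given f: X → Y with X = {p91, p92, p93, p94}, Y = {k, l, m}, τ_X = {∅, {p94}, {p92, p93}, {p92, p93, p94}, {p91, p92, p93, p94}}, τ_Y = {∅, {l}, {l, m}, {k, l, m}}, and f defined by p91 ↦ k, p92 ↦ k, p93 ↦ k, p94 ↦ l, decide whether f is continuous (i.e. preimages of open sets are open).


f IS continuous.

Compute f^{-1}(U) for each U ∈ τ_Y:
  U = ∅: f^{-1}(U) = ∅ ∈ τ_X ✓.
  U = {l}: f^{-1}(U) = {p94} ∈ τ_X ✓.
  U = {l, m}: f^{-1}(U) = {p94} ∈ τ_X ✓.
  U = {k, l, m}: f^{-1}(U) = {p91, p92, p93, p94} ∈ τ_X ✓.
Every preimage lies in τ_X, so f IS continuous.


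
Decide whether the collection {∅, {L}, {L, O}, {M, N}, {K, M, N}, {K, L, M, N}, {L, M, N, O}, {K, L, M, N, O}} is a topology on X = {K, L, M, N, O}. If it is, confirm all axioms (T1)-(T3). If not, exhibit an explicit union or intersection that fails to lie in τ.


τ is NOT a topology on X.

Axiom (T1): ∅ ∈ τ? Yes; X ∈ τ? Yes.
Axiom (T2/T3): check pairwise unions and intersections of members of τ.
Counterexample for (T2): {L} ∪ {M, N} = {L, M, N} ∉ τ. Therefore τ is NOT a topology.


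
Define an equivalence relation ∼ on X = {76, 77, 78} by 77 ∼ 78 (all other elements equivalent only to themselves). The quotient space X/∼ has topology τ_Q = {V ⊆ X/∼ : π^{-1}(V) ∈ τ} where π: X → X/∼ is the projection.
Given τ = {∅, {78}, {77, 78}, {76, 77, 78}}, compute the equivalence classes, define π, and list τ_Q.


X/∼ = {[76], [77=78]}; |τ_Q| = 3.

Equivalence classes: [76], [77=78].
Quotient map π: X → X/∼ sends 76 ↦ [76], 77 ↦ [77=78], 78 ↦ [77=78].
For each subset V ⊆ X/∼, compute π^{-1}(V) ⊆ X and check whether π^{-1}(V) ∈ τ. V is open in τ_Q iff π^{-1}(V) ∈ τ.
  V = {}: π^{-1}(V) = ∅ ∈ τ ✓.
  V = {[76]}: π^{-1}(V) = {76} ∉ τ ✗.
  V = {[77=78]}: π^{-1}(V) = {77, 78} ∈ τ ✓.
  V = {[76], [77=78]}: π^{-1}(V) = {76, 77, 78} ∈ τ ✓.
Open sets in the quotient: τ_Q = {{}, {[77=78]}, {[76], [77=78]}} (3 elements).


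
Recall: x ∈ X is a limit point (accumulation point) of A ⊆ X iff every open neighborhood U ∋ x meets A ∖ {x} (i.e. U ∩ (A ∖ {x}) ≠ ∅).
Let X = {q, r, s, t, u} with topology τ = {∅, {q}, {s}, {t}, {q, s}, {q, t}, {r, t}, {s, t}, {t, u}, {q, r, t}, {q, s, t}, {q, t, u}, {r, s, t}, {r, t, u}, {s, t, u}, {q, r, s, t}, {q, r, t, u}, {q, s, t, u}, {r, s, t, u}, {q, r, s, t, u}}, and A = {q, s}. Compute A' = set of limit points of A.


A' = ∅

For each x ∈ X, list the open sets U ∈ τ with x ∈ U, then check whether U ∩ (A ∖ {x}) ≠ ∅ for every such U.
  x = q: open {q} ∋ x has {q} ∩ (A ∖ {q}) = ∅, so x is NOT a limit point.
  x = r: open {r, t} ∋ x has {r, t} ∩ (A ∖ {r}) = ∅, so x is NOT a limit point.
  x = s: open {s} ∋ x has {s} ∩ (A ∖ {s}) = ∅, so x is NOT a limit point.
  x = t: open {t} ∋ x has {t} ∩ (A ∖ {t}) = ∅, so x is NOT a limit point.
  x = u: open {t, u} ∋ x has {t, u} ∩ (A ∖ {u}) = ∅, so x is NOT a limit point.
Collecting: A' = ∅.


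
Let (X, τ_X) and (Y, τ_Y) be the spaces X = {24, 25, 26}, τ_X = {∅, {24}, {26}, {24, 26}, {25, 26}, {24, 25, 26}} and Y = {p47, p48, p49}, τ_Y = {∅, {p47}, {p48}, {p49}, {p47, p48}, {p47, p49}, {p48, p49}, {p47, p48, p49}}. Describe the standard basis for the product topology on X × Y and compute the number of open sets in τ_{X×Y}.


Basis B = {∅ × ∅, {24} × {p47}, {24} × {p48}, {24} × {p49}, {26} × {p47}, {26} × {p48}, {26} × {p49}, {24} × {p47, p48}, {24} × {p47, p49}, {24, 26} × {p47}, {24} × {p48, p49}, {24, 26} × {p48}, {24, 26} × {p49}, {25, 26} × {p47}, {25, 26} × {p48}, {25, 26} × {p49}, {26} × {p47, p48}, {26} × {p47, p49}, {26} × {p48, p49}, {24} × {p47, p48, p49}, {24, 25, 26} × {p47}, {24, 25, 26} × {p48}, {24, 25, 26} × {p49}, {26} × {p47, p48, p49}, {24, 26} × {p47, p48}, {24, 26} × {p47, p49}, {24, 26} × {p48, p49}, {25, 26} × {p47, p48}, {25, 26} × {p47, p49}, {25, 26} × {p48, p49}, {24, 26} × {p47, p48, p49}, {24, 25, 26} × {p47, p48}, {24, 25, 26} × {p47, p49}, {24, 25, 26} × {p48, p49}, {25, 26} × {p47, p48, p49}, {24, 25, 26} × {p47, p48, p49}}; |τ_{X×Y}| = 216.

Enumerate products U × V with U ∈ τ_X, V ∈ τ_Y (deduplicated):
  ∅ × ∅ = {} (∅)
  {24} × {p47} = {(24,p47)}
  {24} × {p48} = {(24,p48)}
  {24} × {p49} = {(24,p49)}
  {26} × {p47} = {(26,p47)}
  {26} × {p48} = {(26,p48)}
  {26} × {p49} = {(26,p49)}
  {24} × {p47, p48} = {(24,p47), (24,p48)}
  {24} × {p47, p49} = {(24,p47), (24,p49)}
  {24, 26} × {p47} = {(24,p47), (26,p47)}
  {24} × {p48, p49} = {(24,p48), (24,p49)}
  {24, 26} × {p48} = {(24,p48), (26,p48)}
  {24, 26} × {p49} = {(24,p49), (26,p49)}
  {25, 26} × {p47} = {(25,p47), (26,p47)}
  {25, 26} × {p48} = {(25,p48), (26,p48)}
  {25, 26} × {p49} = {(25,p49), (26,p49)}
  {26} × {p47, p48} = {(26,p47), (26,p48)}
  {26} × {p47, p49} = {(26,p47), (26,p49)}
  {26} × {p48, p49} = {(26,p48), (26,p49)}
  {24} × {p47, p48, p49} = {(24,p47), (24,p48), (24,p49)}
  {24, 25, 26} × {p47} = {(24,p47), (25,p47), (26,p47)}
  {24, 25, 26} × {p48} = {(24,p48), (25,p48), (26,p48)}
  {24, 25, 26} × {p49} = {(24,p49), (25,p49), (26,p49)}
  {26} × {p47, p48, p49} = {(26,p47), (26,p48), (26,p49)}
  {24, 26} × {p47, p48} = {(24,p47), (24,p48), (26,p47), (26,p48)}
  {24, 26} × {p47, p49} = {(24,p47), (24,p49), (26,p47), (26,p49)}
  {24, 26} × {p48, p49} = {(24,p48), (24,p49), (26,p48), (26,p49)}
  {25, 26} × {p47, p48} = {(25,p47), (25,p48), (26,p47), (26,p48)}
  {25, 26} × {p47, p49} = {(25,p47), (25,p49), (26,p47), (26,p49)}
  {25, 26} × {p48, p49} = {(25,p48), (25,p49), (26,p48), (26,p49)}
  {24, 26} × {p47, p48, p49} = {(24,p47), (24,p48), (24,p49), (26,p47), (26,p48), (26,p49)}
  {24, 25, 26} × {p47, p48} = {(24,p47), (24,p48), (25,p47), (25,p48), (26,p47), (26,p48)}
  {24, 25, 26} × {p47, p49} = {(24,p47), (24,p49), (25,p47), (25,p49), (26,p47), (26,p49)}
  {24, 25, 26} × {p48, p49} = {(24,p48), (24,p49), (25,p48), (25,p49), (26,p48), (26,p49)}
  {25, 26} × {p47, p48, p49} = {(25,p47), (25,p48), (25,p49), (26,p47), (26,p48), (26,p49)}
  {24, 25, 26} × {p47, p48, p49} = {(24,p47), (24,p48), (24,p49), (25,p47), (25,p48), (25,p49), (26,p47), (26,p48), (26,p49)}
These 36 distinct sets form the basis B.
Close under arbitrary unions to get τ_{X×Y}; counting gives |τ_{X×Y}| = 216.


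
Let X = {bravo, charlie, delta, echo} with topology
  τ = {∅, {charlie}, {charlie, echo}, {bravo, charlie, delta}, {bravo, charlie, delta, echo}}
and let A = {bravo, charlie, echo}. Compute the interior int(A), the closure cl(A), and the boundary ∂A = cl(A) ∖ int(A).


int(A) = {charlie, echo}, cl(A) = {bravo, charlie, delta, echo}, ∂A = {bravo, delta}.

Closed sets in (X, τ) are complements of opens:
  closed(X, τ) = {∅, {echo}, {bravo, delta}, {bravo, delta, echo}, {bravo, charlie, delta, echo}}.
int(A) = ⋃ {U ∈ τ : U ⊆ A}. Opens contained in A: ∅, {charlie}, {charlie, echo}.
Taking the union of these: int(A) = {charlie, echo}.
cl(A) = ⋂ {C closed : A ⊆ C}. Closed sets containing A: {bravo, charlie, delta, echo}.
Intersecting these: cl(A) = {bravo, charlie, delta, echo}.
∂A = cl(A) ∖ int(A) = {bravo, charlie, delta, echo} ∖ {charlie, echo} = {bravo, delta}.


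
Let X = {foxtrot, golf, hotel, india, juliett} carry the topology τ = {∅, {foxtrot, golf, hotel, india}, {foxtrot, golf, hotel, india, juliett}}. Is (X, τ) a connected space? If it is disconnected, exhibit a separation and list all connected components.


(X, τ) is connected.

Find clopen sets (U ∈ τ with X ∖ U ∈ τ):
  U = ∅, X ∖ U = {foxtrot, golf, hotel, india, juliett} — both open, so U is clopen.
  U = {foxtrot, golf, hotel, india, juliett}, X ∖ U = ∅ — both open, so U is clopen.
Only trivial clopens (∅ and X) exist, so (X, τ) is connected.
Compute connected components by grouping points that agree on all clopens:
  component: {foxtrot, golf, hotel, india, juliett}


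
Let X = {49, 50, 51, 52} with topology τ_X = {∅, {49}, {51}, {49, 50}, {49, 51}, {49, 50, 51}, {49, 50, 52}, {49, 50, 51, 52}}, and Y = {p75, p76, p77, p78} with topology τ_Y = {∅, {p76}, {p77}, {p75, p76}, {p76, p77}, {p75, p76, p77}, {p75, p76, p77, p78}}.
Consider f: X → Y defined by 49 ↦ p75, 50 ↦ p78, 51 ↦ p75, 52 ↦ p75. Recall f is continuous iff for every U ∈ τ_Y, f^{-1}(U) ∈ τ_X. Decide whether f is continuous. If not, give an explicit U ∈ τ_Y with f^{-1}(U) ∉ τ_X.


f is NOT continuous.

Compute f^{-1}(U) for each U ∈ τ_Y:
  U = ∅: f^{-1}(U) = ∅ ∈ τ_X ✓.
  U = {p76}: f^{-1}(U) = ∅ ∈ τ_X ✓.
  U = {p77}: f^{-1}(U) = ∅ ∈ τ_X ✓.
  U = {p75, p76}: f^{-1}(U) = {49, 51, 52} ∉ τ_X ✗.
  U = {p76, p77}: f^{-1}(U) = ∅ ∈ τ_X ✓.
  U = {p75, p76, p77}: f^{-1}(U) = {49, 51, 52} ∉ τ_X ✗.
  U = {p75, p76, p77, p78}: f^{-1}(U) = {49, 50, 51, 52} ∈ τ_X ✓.
Found U = {p75, p76} with f^{-1}(U) = {49, 51, 52} not in τ_X. Therefore f is NOT continuous.


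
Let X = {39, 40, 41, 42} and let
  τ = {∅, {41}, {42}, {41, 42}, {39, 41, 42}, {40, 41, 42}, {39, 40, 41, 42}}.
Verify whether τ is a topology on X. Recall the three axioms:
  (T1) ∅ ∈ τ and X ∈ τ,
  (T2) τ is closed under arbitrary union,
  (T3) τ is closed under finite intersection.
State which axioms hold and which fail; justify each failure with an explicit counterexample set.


τ IS a topology on X.

Axiom (T1): ∅ ∈ τ? Yes; X ∈ τ? Yes.
Axiom (T2/T3): check pairwise unions and intersections of members of τ.
All pairwise intersections and unions checked — each lies in τ. Therefore τ satisfies (T1), (T2), (T3): it IS a topology on X.


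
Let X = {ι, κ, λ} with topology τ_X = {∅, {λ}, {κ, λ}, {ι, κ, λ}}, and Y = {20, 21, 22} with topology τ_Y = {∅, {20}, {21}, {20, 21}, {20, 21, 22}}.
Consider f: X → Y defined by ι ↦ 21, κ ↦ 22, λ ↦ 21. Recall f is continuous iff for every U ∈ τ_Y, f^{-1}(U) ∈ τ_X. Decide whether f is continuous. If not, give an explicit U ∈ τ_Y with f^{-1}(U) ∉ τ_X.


f is NOT continuous.

Compute f^{-1}(U) for each U ∈ τ_Y:
  U = ∅: f^{-1}(U) = ∅ ∈ τ_X ✓.
  U = {20}: f^{-1}(U) = ∅ ∈ τ_X ✓.
  U = {21}: f^{-1}(U) = {ι, λ} ∉ τ_X ✗.
  U = {20, 21}: f^{-1}(U) = {ι, λ} ∉ τ_X ✗.
  U = {20, 21, 22}: f^{-1}(U) = {ι, κ, λ} ∈ τ_X ✓.
Found U = {21} with f^{-1}(U) = {ι, λ} not in τ_X. Therefore f is NOT continuous.


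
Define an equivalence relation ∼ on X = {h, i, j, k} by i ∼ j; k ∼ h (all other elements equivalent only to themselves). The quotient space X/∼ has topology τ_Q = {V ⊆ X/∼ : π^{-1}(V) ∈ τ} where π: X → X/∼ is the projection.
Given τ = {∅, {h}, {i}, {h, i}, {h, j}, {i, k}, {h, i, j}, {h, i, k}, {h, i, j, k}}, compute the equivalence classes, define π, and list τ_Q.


X/∼ = {[h=k], [i=j]}; |τ_Q| = 2.

Equivalence classes: [h=k], [i=j].
Quotient map π: X → X/∼ sends h ↦ [h=k], i ↦ [i=j], j ↦ [i=j], k ↦ [h=k].
For each subset V ⊆ X/∼, compute π^{-1}(V) ⊆ X and check whether π^{-1}(V) ∈ τ. V is open in τ_Q iff π^{-1}(V) ∈ τ.
  V = {}: π^{-1}(V) = ∅ ∈ τ ✓.
  V = {[h=k]}: π^{-1}(V) = {h, k} ∉ τ ✗.
  V = {[i=j]}: π^{-1}(V) = {i, j} ∉ τ ✗.
  V = {[h=k], [i=j]}: π^{-1}(V) = {h, i, j, k} ∈ τ ✓.
Open sets in the quotient: τ_Q = {{}, {[h=k], [i=j]}} (2 elements).


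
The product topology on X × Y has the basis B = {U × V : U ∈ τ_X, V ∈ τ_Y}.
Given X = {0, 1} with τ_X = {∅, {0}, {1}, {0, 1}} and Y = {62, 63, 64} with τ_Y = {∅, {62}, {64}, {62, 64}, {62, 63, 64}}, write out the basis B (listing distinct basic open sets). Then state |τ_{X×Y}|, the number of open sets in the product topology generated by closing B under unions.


Basis B = {∅ × ∅, {0} × {62}, {0} × {64}, {1} × {62}, {1} × {64}, {0} × {62, 64}, {0, 1} × {62}, {0, 1} × {64}, {1} × {62, 64}, {0} × {62, 63, 64}, {1} × {62, 63, 64}, {0, 1} × {62, 64}, {0, 1} × {62, 63, 64}}; |τ_{X×Y}| = 25.

Enumerate products U × V with U ∈ τ_X, V ∈ τ_Y (deduplicated):
  ∅ × ∅ = {} (∅)
  {0} × {62} = {(0,62)}
  {0} × {64} = {(0,64)}
  {1} × {62} = {(1,62)}
  {1} × {64} = {(1,64)}
  {0} × {62, 64} = {(0,62), (0,64)}
  {0, 1} × {62} = {(0,62), (1,62)}
  {0, 1} × {64} = {(0,64), (1,64)}
  {1} × {62, 64} = {(1,62), (1,64)}
  {0} × {62, 63, 64} = {(0,62), (0,63), (0,64)}
  {1} × {62, 63, 64} = {(1,62), (1,63), (1,64)}
  {0, 1} × {62, 64} = {(0,62), (0,64), (1,62), (1,64)}
  {0, 1} × {62, 63, 64} = {(0,62), (0,63), (0,64), (1,62), (1,63), (1,64)}
These 13 distinct sets form the basis B.
Close under arbitrary unions to get τ_{X×Y}; counting gives |τ_{X×Y}| = 25.


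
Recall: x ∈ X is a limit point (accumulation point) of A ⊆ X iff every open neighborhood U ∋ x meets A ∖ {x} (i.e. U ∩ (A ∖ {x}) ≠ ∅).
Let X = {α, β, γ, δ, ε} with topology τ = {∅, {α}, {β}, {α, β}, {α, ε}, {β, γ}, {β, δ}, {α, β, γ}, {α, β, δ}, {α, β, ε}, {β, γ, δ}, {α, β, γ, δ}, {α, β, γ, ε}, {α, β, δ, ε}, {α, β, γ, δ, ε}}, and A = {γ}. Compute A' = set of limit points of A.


A' = ∅

For each x ∈ X, list the open sets U ∈ τ with x ∈ U, then check whether U ∩ (A ∖ {x}) ≠ ∅ for every such U.
  x = α: open {α} ∋ x has {α} ∩ (A ∖ {α}) = ∅, so x is NOT a limit point.
  x = β: open {β} ∋ x has {β} ∩ (A ∖ {β}) = ∅, so x is NOT a limit point.
  x = γ: open {β, γ} ∋ x has {β, γ} ∩ (A ∖ {γ}) = ∅, so x is NOT a limit point.
  x = δ: open {β, δ} ∋ x has {β, δ} ∩ (A ∖ {δ}) = ∅, so x is NOT a limit point.
  x = ε: open {α, ε} ∋ x has {α, ε} ∩ (A ∖ {ε}) = ∅, so x is NOT a limit point.
Collecting: A' = ∅.


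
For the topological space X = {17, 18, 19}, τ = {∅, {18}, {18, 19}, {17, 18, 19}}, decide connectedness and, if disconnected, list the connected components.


(X, τ) is connected.

Find clopen sets (U ∈ τ with X ∖ U ∈ τ):
  U = ∅, X ∖ U = {17, 18, 19} — both open, so U is clopen.
  U = {17, 18, 19}, X ∖ U = ∅ — both open, so U is clopen.
Only trivial clopens (∅ and X) exist, so (X, τ) is connected.
Compute connected components by grouping points that agree on all clopens:
  component: {17, 18, 19}


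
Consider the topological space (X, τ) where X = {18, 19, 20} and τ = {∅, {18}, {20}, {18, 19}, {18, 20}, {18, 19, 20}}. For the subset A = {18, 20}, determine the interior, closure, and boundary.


int(A) = {18, 20}, cl(A) = {18, 19, 20}, ∂A = {19}.

Closed sets in (X, τ) are complements of opens:
  closed(X, τ) = {∅, {19}, {20}, {18, 19}, {19, 20}, {18, 19, 20}}.
int(A) = ⋃ {U ∈ τ : U ⊆ A}. Opens contained in A: ∅, {18}, {20}, {18, 20}.
Taking the union of these: int(A) = {18, 20}.
cl(A) = ⋂ {C closed : A ⊆ C}. Closed sets containing A: {18, 19, 20}.
Intersecting these: cl(A) = {18, 19, 20}.
∂A = cl(A) ∖ int(A) = {18, 19, 20} ∖ {18, 20} = {19}.


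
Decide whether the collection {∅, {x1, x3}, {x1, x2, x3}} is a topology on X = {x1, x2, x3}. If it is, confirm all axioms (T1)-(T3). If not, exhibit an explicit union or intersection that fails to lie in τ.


τ IS a topology on X.

Axiom (T1): ∅ ∈ τ? Yes; X ∈ τ? Yes.
Axiom (T2/T3): check pairwise unions and intersections of members of τ.
All pairwise intersections and unions checked — each lies in τ. Therefore τ satisfies (T1), (T2), (T3): it IS a topology on X.


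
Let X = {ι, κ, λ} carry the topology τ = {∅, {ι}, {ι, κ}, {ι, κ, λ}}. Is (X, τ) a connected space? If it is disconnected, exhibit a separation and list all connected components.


(X, τ) is connected.

Find clopen sets (U ∈ τ with X ∖ U ∈ τ):
  U = ∅, X ∖ U = {ι, κ, λ} — both open, so U is clopen.
  U = {ι, κ, λ}, X ∖ U = ∅ — both open, so U is clopen.
Only trivial clopens (∅ and X) exist, so (X, τ) is connected.
Compute connected components by grouping points that agree on all clopens:
  component: {ι, κ, λ}


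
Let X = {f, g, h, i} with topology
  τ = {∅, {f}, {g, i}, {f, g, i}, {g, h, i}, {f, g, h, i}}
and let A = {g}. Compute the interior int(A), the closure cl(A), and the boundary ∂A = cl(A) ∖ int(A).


int(A) = ∅, cl(A) = {g, h, i}, ∂A = {g, h, i}.

Closed sets in (X, τ) are complements of opens:
  closed(X, τ) = {∅, {f}, {h}, {f, h}, {g, h, i}, {f, g, h, i}}.
int(A) = ⋃ {U ∈ τ : U ⊆ A}. Opens contained in A: ∅.
Taking the union of these: int(A) = ∅.
cl(A) = ⋂ {C closed : A ⊆ C}. Closed sets containing A: {g, h, i}, {f, g, h, i}.
Intersecting these: cl(A) = {g, h, i}.
∂A = cl(A) ∖ int(A) = {g, h, i} ∖ ∅ = {g, h, i}.


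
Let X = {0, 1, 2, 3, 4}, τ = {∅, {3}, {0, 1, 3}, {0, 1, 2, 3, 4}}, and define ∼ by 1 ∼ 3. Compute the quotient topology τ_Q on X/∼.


X/∼ = {[0], [1=3], [2], [4]}; |τ_Q| = 3.

Equivalence classes: [0], [1=3], [2], [4].
Quotient map π: X → X/∼ sends 0 ↦ [0], 1 ↦ [1=3], 2 ↦ [2], 3 ↦ [1=3], 4 ↦ [4].
For each subset V ⊆ X/∼, compute π^{-1}(V) ⊆ X and check whether π^{-1}(V) ∈ τ. V is open in τ_Q iff π^{-1}(V) ∈ τ.
  V = {}: π^{-1}(V) = ∅ ∈ τ ✓.
  V = {[0]}: π^{-1}(V) = {0} ∉ τ ✗.
  V = {[1=3]}: π^{-1}(V) = {1, 3} ∉ τ ✗.
  V = {[0], [1=3]}: π^{-1}(V) = {0, 1, 3} ∈ τ ✓.
  V = {[2]}: π^{-1}(V) = {2} ∉ τ ✗.
  V = {[0], [2]}: π^{-1}(V) = {0, 2} ∉ τ ✗.
  V = {[1=3], [2]}: π^{-1}(V) = {1, 2, 3} ∉ τ ✗.
  V = {[0], [1=3], [2]}: π^{-1}(V) = {0, 1, 2, 3} ∉ τ ✗.
  V = {[4]}: π^{-1}(V) = {4} ∉ τ ✗.
  V = {[0], [4]}: π^{-1}(V) = {0, 4} ∉ τ ✗.
  V = {[1=3], [4]}: π^{-1}(V) = {1, 3, 4} ∉ τ ✗.
  V = {[0], [1=3], [4]}: π^{-1}(V) = {0, 1, 3, 4} ∉ τ ✗.
  V = {[2], [4]}: π^{-1}(V) = {2, 4} ∉ τ ✗.
  V = {[0], [2], [4]}: π^{-1}(V) = {0, 2, 4} ∉ τ ✗.
  V = {[1=3], [2], [4]}: π^{-1}(V) = {1, 2, 3, 4} ∉ τ ✗.
  V = {[0], [1=3], [2], [4]}: π^{-1}(V) = {0, 1, 2, 3, 4} ∈ τ ✓.
Open sets in the quotient: τ_Q = {{}, {[0], [1=3]}, {[0], [1=3], [2], [4]}} (3 elements).


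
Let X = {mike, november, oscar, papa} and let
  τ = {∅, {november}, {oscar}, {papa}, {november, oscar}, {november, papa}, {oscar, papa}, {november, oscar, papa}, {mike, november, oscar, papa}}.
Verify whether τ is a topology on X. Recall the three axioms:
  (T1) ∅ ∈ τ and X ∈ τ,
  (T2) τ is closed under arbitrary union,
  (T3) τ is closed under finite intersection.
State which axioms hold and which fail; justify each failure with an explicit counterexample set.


τ IS a topology on X.

Axiom (T1): ∅ ∈ τ? Yes; X ∈ τ? Yes.
Axiom (T2/T3): check pairwise unions and intersections of members of τ.
All pairwise intersections and unions checked — each lies in τ. Therefore τ satisfies (T1), (T2), (T3): it IS a topology on X.


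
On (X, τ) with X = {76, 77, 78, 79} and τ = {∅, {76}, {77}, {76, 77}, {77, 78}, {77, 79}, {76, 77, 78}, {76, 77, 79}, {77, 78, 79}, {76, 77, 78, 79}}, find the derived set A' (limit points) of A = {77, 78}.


A' = {78, 79}

For each x ∈ X, list the open sets U ∈ τ with x ∈ U, then check whether U ∩ (A ∖ {x}) ≠ ∅ for every such U.
  x = 76: open {76} ∋ x has {76} ∩ (A ∖ {76}) = ∅, so x is NOT a limit point.
  x = 77: open {77} ∋ x has {77} ∩ (A ∖ {77}) = ∅, so x is NOT a limit point.
  x = 78: opens ∋ x are {77, 78}, {76, 77, 78}, {77, 78, 79}, {76, 77, 78, 79}; each meets A ∖ {78}, so x IS a limit point.
  x = 79: opens ∋ x are {77, 79}, {76, 77, 79}, {77, 78, 79}, {76, 77, 78, 79}; each meets A ∖ {79}, so x IS a limit point.
Collecting: A' = {78, 79}.


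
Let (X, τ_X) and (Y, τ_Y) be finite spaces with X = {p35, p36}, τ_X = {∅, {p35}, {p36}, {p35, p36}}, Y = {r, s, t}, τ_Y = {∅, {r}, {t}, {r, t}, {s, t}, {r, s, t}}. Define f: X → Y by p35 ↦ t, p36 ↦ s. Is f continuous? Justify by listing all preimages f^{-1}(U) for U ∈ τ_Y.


f IS continuous.

Compute f^{-1}(U) for each U ∈ τ_Y:
  U = ∅: f^{-1}(U) = ∅ ∈ τ_X ✓.
  U = {r}: f^{-1}(U) = ∅ ∈ τ_X ✓.
  U = {t}: f^{-1}(U) = {p35} ∈ τ_X ✓.
  U = {r, t}: f^{-1}(U) = {p35} ∈ τ_X ✓.
  U = {s, t}: f^{-1}(U) = {p35, p36} ∈ τ_X ✓.
  U = {r, s, t}: f^{-1}(U) = {p35, p36} ∈ τ_X ✓.
Every preimage lies in τ_X, so f IS continuous.


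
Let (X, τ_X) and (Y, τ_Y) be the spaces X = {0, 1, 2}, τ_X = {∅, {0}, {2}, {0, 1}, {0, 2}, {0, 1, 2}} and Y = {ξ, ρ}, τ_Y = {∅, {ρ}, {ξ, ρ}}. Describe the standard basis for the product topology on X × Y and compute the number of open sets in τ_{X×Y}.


Basis B = {∅ × ∅, {0} × {ρ}, {2} × {ρ}, {0} × {ξ, ρ}, {0, 1} × {ρ}, {0, 2} × {ρ}, {2} × {ξ, ρ}, {0, 1, 2} × {ρ}, {0, 1} × {ξ, ρ}, {0, 2} × {ξ, ρ}, {0, 1, 2} × {ξ, ρ}}; |τ_{X×Y}| = 18.

Enumerate products U × V with U ∈ τ_X, V ∈ τ_Y (deduplicated):
  ∅ × ∅ = {} (∅)
  {0} × {ρ} = {(0,ρ)}
  {2} × {ρ} = {(2,ρ)}
  {0} × {ξ, ρ} = {(0,ξ), (0,ρ)}
  {0, 1} × {ρ} = {(0,ρ), (1,ρ)}
  {0, 2} × {ρ} = {(0,ρ), (2,ρ)}
  {2} × {ξ, ρ} = {(2,ξ), (2,ρ)}
  {0, 1, 2} × {ρ} = {(0,ρ), (1,ρ), (2,ρ)}
  {0, 1} × {ξ, ρ} = {(0,ξ), (0,ρ), (1,ξ), (1,ρ)}
  {0, 2} × {ξ, ρ} = {(0,ξ), (0,ρ), (2,ξ), (2,ρ)}
  {0, 1, 2} × {ξ, ρ} = {(0,ξ), (0,ρ), (1,ξ), (1,ρ), (2,ξ), (2,ρ)}
These 11 distinct sets form the basis B.
Close under arbitrary unions to get τ_{X×Y}; counting gives |τ_{X×Y}| = 18.


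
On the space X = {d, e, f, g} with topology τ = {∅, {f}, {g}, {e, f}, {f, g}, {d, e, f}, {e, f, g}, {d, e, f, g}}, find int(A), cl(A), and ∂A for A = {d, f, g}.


int(A) = {f, g}, cl(A) = {d, e, f, g}, ∂A = {d, e}.

Closed sets in (X, τ) are complements of opens:
  closed(X, τ) = {∅, {d}, {g}, {d, e}, {d, g}, {d, e, f}, {d, e, g}, {d, e, f, g}}.
int(A) = ⋃ {U ∈ τ : U ⊆ A}. Opens contained in A: ∅, {f}, {g}, {f, g}.
Taking the union of these: int(A) = {f, g}.
cl(A) = ⋂ {C closed : A ⊆ C}. Closed sets containing A: {d, e, f, g}.
Intersecting these: cl(A) = {d, e, f, g}.
∂A = cl(A) ∖ int(A) = {d, e, f, g} ∖ {f, g} = {d, e}.


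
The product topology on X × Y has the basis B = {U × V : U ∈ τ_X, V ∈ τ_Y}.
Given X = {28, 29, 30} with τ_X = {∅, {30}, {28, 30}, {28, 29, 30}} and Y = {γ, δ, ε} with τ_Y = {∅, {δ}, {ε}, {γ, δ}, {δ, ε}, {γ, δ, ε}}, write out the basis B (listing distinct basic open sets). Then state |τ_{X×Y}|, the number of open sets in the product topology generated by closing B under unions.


Basis B = {∅ × ∅, {30} × {δ}, {30} × {ε}, {28, 30} × {δ}, {28, 30} × {ε}, {30} × {γ, δ}, {30} × {δ, ε}, {28, 29, 30} × {δ}, {28, 29, 30} × {ε}, {30} × {γ, δ, ε}, {28, 30} × {γ, δ}, {28, 30} × {δ, ε}, {28, 30} × {γ, δ, ε}, {28, 29, 30} × {γ, δ}, {28, 29, 30} × {δ, ε}, {28, 29, 30} × {γ, δ, ε}}; |τ_{X×Y}| = 40.

Enumerate products U × V with U ∈ τ_X, V ∈ τ_Y (deduplicated):
  ∅ × ∅ = {} (∅)
  {30} × {δ} = {(30,δ)}
  {30} × {ε} = {(30,ε)}
  {28, 30} × {δ} = {(28,δ), (30,δ)}
  {28, 30} × {ε} = {(28,ε), (30,ε)}
  {30} × {γ, δ} = {(30,γ), (30,δ)}
  {30} × {δ, ε} = {(30,δ), (30,ε)}
  {28, 29, 30} × {δ} = {(28,δ), (29,δ), (30,δ)}
  {28, 29, 30} × {ε} = {(28,ε), (29,ε), (30,ε)}
  {30} × {γ, δ, ε} = {(30,γ), (30,δ), (30,ε)}
  {28, 30} × {γ, δ} = {(28,γ), (28,δ), (30,γ), (30,δ)}
  {28, 30} × {δ, ε} = {(28,δ), (28,ε), (30,δ), (30,ε)}
  {28, 30} × {γ, δ, ε} = {(28,γ), (28,δ), (28,ε), (30,γ), (30,δ), (30,ε)}
  {28, 29, 30} × {γ, δ} = {(28,γ), (28,δ), (29,γ), (29,δ), (30,γ), (30,δ)}
  {28, 29, 30} × {δ, ε} = {(28,δ), (28,ε), (29,δ), (29,ε), (30,δ), (30,ε)}
  {28, 29, 30} × {γ, δ, ε} = {(28,γ), (28,δ), (28,ε), (29,γ), (29,δ), (29,ε), (30,γ), (30,δ), (30,ε)}
These 16 distinct sets form the basis B.
Close under arbitrary unions to get τ_{X×Y}; counting gives |τ_{X×Y}| = 40.


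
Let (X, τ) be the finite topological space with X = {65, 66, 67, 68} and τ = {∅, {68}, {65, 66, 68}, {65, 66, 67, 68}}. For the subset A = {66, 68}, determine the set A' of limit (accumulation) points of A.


A' = {65, 66, 67}

For each x ∈ X, list the open sets U ∈ τ with x ∈ U, then check whether U ∩ (A ∖ {x}) ≠ ∅ for every such U.
  x = 65: opens ∋ x are {65, 66, 68}, {65, 66, 67, 68}; each meets A ∖ {65}, so x IS a limit point.
  x = 66: opens ∋ x are {65, 66, 68}, {65, 66, 67, 68}; each meets A ∖ {66}, so x IS a limit point.
  x = 67: opens ∋ x are {65, 66, 67, 68}; each meets A ∖ {67}, so x IS a limit point.
  x = 68: open {68} ∋ x has {68} ∩ (A ∖ {68}) = ∅, so x is NOT a limit point.
Collecting: A' = {65, 66, 67}.


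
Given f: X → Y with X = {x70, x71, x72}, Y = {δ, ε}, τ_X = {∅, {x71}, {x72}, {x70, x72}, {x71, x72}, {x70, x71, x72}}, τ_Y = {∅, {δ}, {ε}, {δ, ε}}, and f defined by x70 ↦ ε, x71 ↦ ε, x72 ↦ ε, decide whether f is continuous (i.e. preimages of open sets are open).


f IS continuous.

Compute f^{-1}(U) for each U ∈ τ_Y:
  U = ∅: f^{-1}(U) = ∅ ∈ τ_X ✓.
  U = {δ}: f^{-1}(U) = ∅ ∈ τ_X ✓.
  U = {ε}: f^{-1}(U) = {x70, x71, x72} ∈ τ_X ✓.
  U = {δ, ε}: f^{-1}(U) = {x70, x71, x72} ∈ τ_X ✓.
Every preimage lies in τ_X, so f IS continuous.


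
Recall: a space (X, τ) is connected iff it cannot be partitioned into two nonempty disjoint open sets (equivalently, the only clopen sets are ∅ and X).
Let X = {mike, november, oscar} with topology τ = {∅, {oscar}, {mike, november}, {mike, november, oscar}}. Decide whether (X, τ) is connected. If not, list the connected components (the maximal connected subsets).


(X, τ) is disconnected; components = [{oscar}, {mike, november}].

Find clopen sets (U ∈ τ with X ∖ U ∈ τ):
  U = ∅, X ∖ U = {mike, november, oscar} — both open, so U is clopen.
  U = {oscar}, X ∖ U = {mike, november} — both open, so U is clopen.
  U = {mike, november}, X ∖ U = {oscar} — both open, so U is clopen.
  U = {mike, november, oscar}, X ∖ U = ∅ — both open, so U is clopen.
Nontrivial clopen(s) exist: e.g. {mike, november}. So (X, τ) is disconnected.
Compute connected components by grouping points that agree on all clopens:
  component: {oscar}
  component: {mike, november}


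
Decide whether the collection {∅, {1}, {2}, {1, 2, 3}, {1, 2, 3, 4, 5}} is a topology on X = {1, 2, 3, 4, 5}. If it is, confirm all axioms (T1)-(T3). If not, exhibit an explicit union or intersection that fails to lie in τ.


τ is NOT a topology on X.

Axiom (T1): ∅ ∈ τ? Yes; X ∈ τ? Yes.
Axiom (T2/T3): check pairwise unions and intersections of members of τ.
Counterexample for (T2): {1} ∪ {2} = {1, 2} ∉ τ. Therefore τ is NOT a topology.


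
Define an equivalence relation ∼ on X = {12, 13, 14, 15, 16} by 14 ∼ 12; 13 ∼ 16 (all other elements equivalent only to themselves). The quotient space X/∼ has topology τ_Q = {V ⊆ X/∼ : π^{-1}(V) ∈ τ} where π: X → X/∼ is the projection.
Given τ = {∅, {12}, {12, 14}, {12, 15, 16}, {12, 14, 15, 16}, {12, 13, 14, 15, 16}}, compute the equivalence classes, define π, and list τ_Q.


X/∼ = {[12=14], [13=16], [15]}; |τ_Q| = 3.

Equivalence classes: [12=14], [13=16], [15].
Quotient map π: X → X/∼ sends 12 ↦ [12=14], 13 ↦ [13=16], 14 ↦ [12=14], 15 ↦ [15], 16 ↦ [13=16].
For each subset V ⊆ X/∼, compute π^{-1}(V) ⊆ X and check whether π^{-1}(V) ∈ τ. V is open in τ_Q iff π^{-1}(V) ∈ τ.
  V = {}: π^{-1}(V) = ∅ ∈ τ ✓.
  V = {[12=14]}: π^{-1}(V) = {12, 14} ∈ τ ✓.
  V = {[13=16]}: π^{-1}(V) = {13, 16} ∉ τ ✗.
  V = {[12=14], [13=16]}: π^{-1}(V) = {12, 13, 14, 16} ∉ τ ✗.
  V = {[15]}: π^{-1}(V) = {15} ∉ τ ✗.
  V = {[12=14], [15]}: π^{-1}(V) = {12, 14, 15} ∉ τ ✗.
  V = {[13=16], [15]}: π^{-1}(V) = {13, 15, 16} ∉ τ ✗.
  V = {[12=14], [13=16], [15]}: π^{-1}(V) = {12, 13, 14, 15, 16} ∈ τ ✓.
Open sets in the quotient: τ_Q = {{}, {[12=14]}, {[12=14], [13=16], [15]}} (3 elements).


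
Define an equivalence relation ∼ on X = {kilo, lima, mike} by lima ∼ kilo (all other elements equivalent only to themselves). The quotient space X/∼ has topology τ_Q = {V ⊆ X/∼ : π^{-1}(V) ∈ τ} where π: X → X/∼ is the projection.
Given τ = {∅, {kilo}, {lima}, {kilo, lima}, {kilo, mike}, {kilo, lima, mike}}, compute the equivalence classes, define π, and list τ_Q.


X/∼ = {[kilo=lima], [mike]}; |τ_Q| = 3.

Equivalence classes: [kilo=lima], [mike].
Quotient map π: X → X/∼ sends kilo ↦ [kilo=lima], lima ↦ [kilo=lima], mike ↦ [mike].
For each subset V ⊆ X/∼, compute π^{-1}(V) ⊆ X and check whether π^{-1}(V) ∈ τ. V is open in τ_Q iff π^{-1}(V) ∈ τ.
  V = {}: π^{-1}(V) = ∅ ∈ τ ✓.
  V = {[kilo=lima]}: π^{-1}(V) = {kilo, lima} ∈ τ ✓.
  V = {[mike]}: π^{-1}(V) = {mike} ∉ τ ✗.
  V = {[kilo=lima], [mike]}: π^{-1}(V) = {kilo, lima, mike} ∈ τ ✓.
Open sets in the quotient: τ_Q = {{}, {[kilo=lima]}, {[kilo=lima], [mike]}} (3 elements).


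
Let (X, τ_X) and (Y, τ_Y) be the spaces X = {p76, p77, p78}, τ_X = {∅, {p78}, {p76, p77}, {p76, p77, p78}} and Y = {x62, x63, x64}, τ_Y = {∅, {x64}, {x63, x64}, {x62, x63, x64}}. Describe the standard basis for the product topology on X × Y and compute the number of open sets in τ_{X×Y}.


Basis B = {∅ × ∅, {p78} × {x64}, {p76, p77} × {x64}, {p78} × {x63, x64}, {p76, p77, p78} × {x64}, {p78} × {x62, x63, x64}, {p76, p77} × {x63, x64}, {p76, p77} × {x62, x63, x64}, {p76, p77, p78} × {x63, x64}, {p76, p77, p78} × {x62, x63, x64}}; |τ_{X×Y}| = 16.

Enumerate products U × V with U ∈ τ_X, V ∈ τ_Y (deduplicated):
  ∅ × ∅ = {} (∅)
  {p78} × {x64} = {(p78,x64)}
  {p76, p77} × {x64} = {(p76,x64), (p77,x64)}
  {p78} × {x63, x64} = {(p78,x63), (p78,x64)}
  {p76, p77, p78} × {x64} = {(p76,x64), (p77,x64), (p78,x64)}
  {p78} × {x62, x63, x64} = {(p78,x62), (p78,x63), (p78,x64)}
  {p76, p77} × {x63, x64} = {(p76,x63), (p76,x64), (p77,x63), (p77,x64)}
  {p76, p77} × {x62, x63, x64} = {(p76,x62), (p76,x63), (p76,x64), (p77,x62), (p77,x63), (p77,x64)}
  {p76, p77, p78} × {x63, x64} = {(p76,x63), (p76,x64), (p77,x63), (p77,x64), (p78,x63), (p78,x64)}
  {p76, p77, p78} × {x62, x63, x64} = {(p76,x62), (p76,x63), (p76,x64), (p77,x62), (p77,x63), (p77,x64), (p78,x62), (p78,x63), (p78,x64)}
These 10 distinct sets form the basis B.
Close under arbitrary unions to get τ_{X×Y}; counting gives |τ_{X×Y}| = 16.


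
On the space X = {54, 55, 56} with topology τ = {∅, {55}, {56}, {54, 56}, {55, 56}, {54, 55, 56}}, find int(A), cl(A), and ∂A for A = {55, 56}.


int(A) = {55, 56}, cl(A) = {54, 55, 56}, ∂A = {54}.

Closed sets in (X, τ) are complements of opens:
  closed(X, τ) = {∅, {54}, {55}, {54, 55}, {54, 56}, {54, 55, 56}}.
int(A) = ⋃ {U ∈ τ : U ⊆ A}. Opens contained in A: ∅, {55}, {56}, {55, 56}.
Taking the union of these: int(A) = {55, 56}.
cl(A) = ⋂ {C closed : A ⊆ C}. Closed sets containing A: {54, 55, 56}.
Intersecting these: cl(A) = {54, 55, 56}.
∂A = cl(A) ∖ int(A) = {54, 55, 56} ∖ {55, 56} = {54}.


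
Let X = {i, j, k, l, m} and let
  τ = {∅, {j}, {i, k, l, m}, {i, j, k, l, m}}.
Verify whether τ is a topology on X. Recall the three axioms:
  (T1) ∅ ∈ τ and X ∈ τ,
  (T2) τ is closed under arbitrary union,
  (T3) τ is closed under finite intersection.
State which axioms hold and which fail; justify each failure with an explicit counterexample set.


τ IS a topology on X.

Axiom (T1): ∅ ∈ τ? Yes; X ∈ τ? Yes.
Axiom (T2/T3): check pairwise unions and intersections of members of τ.
All pairwise intersections and unions checked — each lies in τ. Therefore τ satisfies (T1), (T2), (T3): it IS a topology on X.


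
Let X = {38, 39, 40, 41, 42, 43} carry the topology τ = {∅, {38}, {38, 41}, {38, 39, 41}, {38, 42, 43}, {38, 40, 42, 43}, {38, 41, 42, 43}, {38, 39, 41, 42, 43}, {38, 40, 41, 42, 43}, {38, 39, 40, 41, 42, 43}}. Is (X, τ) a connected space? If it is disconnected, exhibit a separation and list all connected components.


(X, τ) is connected.

Find clopen sets (U ∈ τ with X ∖ U ∈ τ):
  U = ∅, X ∖ U = {38, 39, 40, 41, 42, 43} — both open, so U is clopen.
  U = {38, 39, 40, 41, 42, 43}, X ∖ U = ∅ — both open, so U is clopen.
Only trivial clopens (∅ and X) exist, so (X, τ) is connected.
Compute connected components by grouping points that agree on all clopens:
  component: {38, 39, 40, 41, 42, 43}


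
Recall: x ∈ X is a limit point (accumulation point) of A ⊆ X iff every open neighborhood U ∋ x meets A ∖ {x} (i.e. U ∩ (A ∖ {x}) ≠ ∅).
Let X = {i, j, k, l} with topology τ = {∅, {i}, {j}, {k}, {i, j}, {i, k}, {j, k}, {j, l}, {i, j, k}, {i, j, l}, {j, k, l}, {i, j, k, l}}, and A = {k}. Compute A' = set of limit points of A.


A' = ∅

For each x ∈ X, list the open sets U ∈ τ with x ∈ U, then check whether U ∩ (A ∖ {x}) ≠ ∅ for every such U.
  x = i: open {i} ∋ x has {i} ∩ (A ∖ {i}) = ∅, so x is NOT a limit point.
  x = j: open {j} ∋ x has {j} ∩ (A ∖ {j}) = ∅, so x is NOT a limit point.
  x = k: open {k} ∋ x has {k} ∩ (A ∖ {k}) = ∅, so x is NOT a limit point.
  x = l: open {j, l} ∋ x has {j, l} ∩ (A ∖ {l}) = ∅, so x is NOT a limit point.
Collecting: A' = ∅.


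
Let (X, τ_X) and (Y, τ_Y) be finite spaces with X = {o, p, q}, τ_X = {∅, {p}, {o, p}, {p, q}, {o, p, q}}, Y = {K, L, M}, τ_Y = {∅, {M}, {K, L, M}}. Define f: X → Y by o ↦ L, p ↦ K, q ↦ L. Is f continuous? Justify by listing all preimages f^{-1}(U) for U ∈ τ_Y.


f IS continuous.

Compute f^{-1}(U) for each U ∈ τ_Y:
  U = ∅: f^{-1}(U) = ∅ ∈ τ_X ✓.
  U = {M}: f^{-1}(U) = ∅ ∈ τ_X ✓.
  U = {K, L, M}: f^{-1}(U) = {o, p, q} ∈ τ_X ✓.
Every preimage lies in τ_X, so f IS continuous.


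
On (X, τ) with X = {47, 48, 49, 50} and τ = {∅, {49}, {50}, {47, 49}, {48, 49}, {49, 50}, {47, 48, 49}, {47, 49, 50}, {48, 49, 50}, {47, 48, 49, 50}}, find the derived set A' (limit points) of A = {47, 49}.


A' = {47, 48}

For each x ∈ X, list the open sets U ∈ τ with x ∈ U, then check whether U ∩ (A ∖ {x}) ≠ ∅ for every such U.
  x = 47: opens ∋ x are {47, 49}, {47, 48, 49}, {47, 49, 50}, {47, 48, 49, 50}; each meets A ∖ {47}, so x IS a limit point.
  x = 48: opens ∋ x are {48, 49}, {47, 48, 49}, {48, 49, 50}, {47, 48, 49, 50}; each meets A ∖ {48}, so x IS a limit point.
  x = 49: open {49} ∋ x has {49} ∩ (A ∖ {49}) = ∅, so x is NOT a limit point.
  x = 50: open {50} ∋ x has {50} ∩ (A ∖ {50}) = ∅, so x is NOT a limit point.
Collecting: A' = {47, 48}.


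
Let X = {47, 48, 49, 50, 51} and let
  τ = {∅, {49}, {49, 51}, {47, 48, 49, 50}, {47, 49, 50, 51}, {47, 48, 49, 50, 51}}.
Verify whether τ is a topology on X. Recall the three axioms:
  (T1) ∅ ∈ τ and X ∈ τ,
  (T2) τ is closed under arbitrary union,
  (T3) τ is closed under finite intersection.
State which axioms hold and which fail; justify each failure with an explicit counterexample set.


τ is NOT a topology on X.

Axiom (T1): ∅ ∈ τ? Yes; X ∈ τ? Yes.
Axiom (T2/T3): check pairwise unions and intersections of members of τ.
Counterexample for (T3): {47, 48, 49, 50} ∩ {47, 49, 50, 51} = {47, 49, 50} ∉ τ. Therefore τ is NOT a topology.


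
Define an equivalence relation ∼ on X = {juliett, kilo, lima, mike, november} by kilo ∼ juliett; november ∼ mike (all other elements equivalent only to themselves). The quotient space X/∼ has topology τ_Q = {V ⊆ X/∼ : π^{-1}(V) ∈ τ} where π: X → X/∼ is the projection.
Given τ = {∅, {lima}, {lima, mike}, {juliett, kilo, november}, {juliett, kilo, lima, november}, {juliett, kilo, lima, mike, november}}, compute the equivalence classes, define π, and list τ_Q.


X/∼ = {[juliett=kilo], [lima], [mike=november]}; |τ_Q| = 3.

Equivalence classes: [juliett=kilo], [lima], [mike=november].
Quotient map π: X → X/∼ sends juliett ↦ [juliett=kilo], kilo ↦ [juliett=kilo], lima ↦ [lima], mike ↦ [mike=november], november ↦ [mike=november].
For each subset V ⊆ X/∼, compute π^{-1}(V) ⊆ X and check whether π^{-1}(V) ∈ τ. V is open in τ_Q iff π^{-1}(V) ∈ τ.
  V = {}: π^{-1}(V) = ∅ ∈ τ ✓.
  V = {[juliett=kilo]}: π^{-1}(V) = {juliett, kilo} ∉ τ ✗.
  V = {[lima]}: π^{-1}(V) = {lima} ∈ τ ✓.
  V = {[juliett=kilo], [lima]}: π^{-1}(V) = {juliett, kilo, lima} ∉ τ ✗.
  V = {[mike=november]}: π^{-1}(V) = {mike, november} ∉ τ ✗.
  V = {[juliett=kilo], [mike=november]}: π^{-1}(V) = {juliett, kilo, mike, november} ∉ τ ✗.
  V = {[lima], [mike=november]}: π^{-1}(V) = {lima, mike, november} ∉ τ ✗.
  V = {[juliett=kilo], [lima], [mike=november]}: π^{-1}(V) = {juliett, kilo, lima, mike, november} ∈ τ ✓.
Open sets in the quotient: τ_Q = {{}, {[lima]}, {[juliett=kilo], [lima], [mike=november]}} (3 elements).


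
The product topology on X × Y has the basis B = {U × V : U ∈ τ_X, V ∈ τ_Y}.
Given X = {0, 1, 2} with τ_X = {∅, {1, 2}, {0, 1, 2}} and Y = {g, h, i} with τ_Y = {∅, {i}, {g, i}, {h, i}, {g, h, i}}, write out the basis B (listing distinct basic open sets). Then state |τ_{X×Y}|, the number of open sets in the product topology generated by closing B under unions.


Basis B = {∅ × ∅, {1, 2} × {i}, {0, 1, 2} × {i}, {1, 2} × {g, i}, {1, 2} × {h, i}, {0, 1, 2} × {g, i}, {0, 1, 2} × {h, i}, {1, 2} × {g, h, i}, {0, 1, 2} × {g, h, i}}; |τ_{X×Y}| = 14.

Enumerate products U × V with U ∈ τ_X, V ∈ τ_Y (deduplicated):
  ∅ × ∅ = {} (∅)
  {1, 2} × {i} = {(1,i), (2,i)}
  {0, 1, 2} × {i} = {(0,i), (1,i), (2,i)}
  {1, 2} × {g, i} = {(1,g), (1,i), (2,g), (2,i)}
  {1, 2} × {h, i} = {(1,h), (1,i), (2,h), (2,i)}
  {0, 1, 2} × {g, i} = {(0,g), (0,i), (1,g), (1,i), (2,g), (2,i)}
  {0, 1, 2} × {h, i} = {(0,h), (0,i), (1,h), (1,i), (2,h), (2,i)}
  {1, 2} × {g, h, i} = {(1,g), (1,h), (1,i), (2,g), (2,h), (2,i)}
  {0, 1, 2} × {g, h, i} = {(0,g), (0,h), (0,i), (1,g), (1,h), (1,i), (2,g), (2,h), (2,i)}
These 9 distinct sets form the basis B.
Close under arbitrary unions to get τ_{X×Y}; counting gives |τ_{X×Y}| = 14.
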